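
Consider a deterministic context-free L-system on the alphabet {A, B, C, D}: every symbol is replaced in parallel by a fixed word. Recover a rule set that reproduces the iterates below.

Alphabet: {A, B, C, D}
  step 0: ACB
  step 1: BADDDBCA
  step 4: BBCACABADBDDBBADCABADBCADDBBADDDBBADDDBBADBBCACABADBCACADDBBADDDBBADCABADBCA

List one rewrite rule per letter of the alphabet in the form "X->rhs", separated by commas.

  step 0 ⇒ step 1: ACB ⇒ BAD·DDB·CA
    A ↦ BAD
    B ↦ CA
    C ↦ DDB
    D ↦ B  (constrained at step 1)

A->BAD, B->CA, C->DDB, D->B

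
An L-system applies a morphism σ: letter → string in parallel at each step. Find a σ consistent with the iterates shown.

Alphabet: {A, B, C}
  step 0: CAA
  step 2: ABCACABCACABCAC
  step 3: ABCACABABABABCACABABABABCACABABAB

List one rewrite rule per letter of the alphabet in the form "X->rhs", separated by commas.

A->AB, B->CAC, C->AB

  step 2 ⇒ step 3: ABCACABCACABCAC ⇒ AB·CAC·AB·AB·AB·AB·CAC·AB·AB·AB·AB·CAC·AB·AB·AB
    A ↦ AB
    B ↦ CAC
    C ↦ AB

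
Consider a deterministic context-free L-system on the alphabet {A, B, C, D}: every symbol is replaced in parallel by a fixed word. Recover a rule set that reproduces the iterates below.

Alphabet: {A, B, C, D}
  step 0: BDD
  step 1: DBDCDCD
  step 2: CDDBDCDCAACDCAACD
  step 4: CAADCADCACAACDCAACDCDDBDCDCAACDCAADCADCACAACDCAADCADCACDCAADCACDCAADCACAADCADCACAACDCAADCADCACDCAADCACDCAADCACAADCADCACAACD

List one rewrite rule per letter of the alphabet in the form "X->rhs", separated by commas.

  step 1 ⇒ step 2: DBDCDCD ⇒ CD·DBD·CD·CAA·CD·CAA·CD
    B ↦ DBD
    C ↦ CAA
    D ↦ CD
    A ↦ DCA  (constrained at step 2)

A->DCA, B->DBD, C->CAA, D->CD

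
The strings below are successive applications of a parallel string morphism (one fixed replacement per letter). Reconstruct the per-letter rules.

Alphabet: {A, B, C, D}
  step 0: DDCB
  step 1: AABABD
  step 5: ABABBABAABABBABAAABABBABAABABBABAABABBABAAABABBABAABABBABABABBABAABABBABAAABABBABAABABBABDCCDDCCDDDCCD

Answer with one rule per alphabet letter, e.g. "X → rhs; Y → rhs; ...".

A->DCC, B->D, C->BAB, D->A

  step 0 ⇒ step 1: DDCB ⇒ A·A·BAB·D
    B ↦ D
    C ↦ BAB
    D ↦ A
    A ↦ DCC  (constrained at step 1)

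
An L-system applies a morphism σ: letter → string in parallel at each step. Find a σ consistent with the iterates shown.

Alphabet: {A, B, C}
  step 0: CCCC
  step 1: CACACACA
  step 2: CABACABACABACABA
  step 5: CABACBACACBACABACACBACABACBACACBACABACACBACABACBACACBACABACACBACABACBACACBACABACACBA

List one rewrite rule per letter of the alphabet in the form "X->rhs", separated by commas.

  step 1 ⇒ step 2: CACACACA ⇒ CA·BA·CA·BA·CA·BA·CA·BA
    A ↦ BA
    C ↦ CA
    B ↦ C  (constrained at step 2)

A->BA, B->C, C->CA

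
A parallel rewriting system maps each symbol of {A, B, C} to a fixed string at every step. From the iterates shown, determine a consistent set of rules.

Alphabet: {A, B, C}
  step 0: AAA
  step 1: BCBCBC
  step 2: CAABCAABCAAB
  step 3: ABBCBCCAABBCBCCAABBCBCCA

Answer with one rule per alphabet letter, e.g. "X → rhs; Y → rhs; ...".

A->BC, B->CA, C->AB

  step 2 ⇒ step 3: CAABCAABCAAB ⇒ AB·BC·BC·CA·AB·BC·BC·CA·AB·BC·BC·CA
    A ↦ BC
    B ↦ CA
    C ↦ AB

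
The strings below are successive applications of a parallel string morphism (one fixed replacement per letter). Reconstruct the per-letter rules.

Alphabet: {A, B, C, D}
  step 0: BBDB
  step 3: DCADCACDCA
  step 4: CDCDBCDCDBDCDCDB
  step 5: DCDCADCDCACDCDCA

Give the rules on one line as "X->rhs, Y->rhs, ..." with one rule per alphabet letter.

A->CDB, B->A, C->D, D->C

  step 4 ⇒ step 5: CDCDBCDCDBDCDCDB ⇒ D·C·D·C·A·D·C·D·C·A·C·D·C·D·C·A
    B ↦ A
    C ↦ D
    D ↦ C
  step 3 ⇒ step 4: DCADCACDCA ⇒ C·D·CDB·C·D·CDB·D·C·D·CDB
    A ↦ CDB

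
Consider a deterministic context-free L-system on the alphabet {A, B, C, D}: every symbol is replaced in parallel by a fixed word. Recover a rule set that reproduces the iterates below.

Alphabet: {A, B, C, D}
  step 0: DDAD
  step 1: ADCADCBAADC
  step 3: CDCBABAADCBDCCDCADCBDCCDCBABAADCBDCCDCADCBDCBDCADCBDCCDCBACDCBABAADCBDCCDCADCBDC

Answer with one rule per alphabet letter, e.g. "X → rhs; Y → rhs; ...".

A->BA, B->CDC, C->BDC, D->ADC

  step 0 ⇒ step 1: DDAD ⇒ ADC·ADC·BA·ADC
    A ↦ BA
    D ↦ ADC
    B ↦ CDC  (constrained at step 1)
    C ↦ BDC  (constrained at step 1)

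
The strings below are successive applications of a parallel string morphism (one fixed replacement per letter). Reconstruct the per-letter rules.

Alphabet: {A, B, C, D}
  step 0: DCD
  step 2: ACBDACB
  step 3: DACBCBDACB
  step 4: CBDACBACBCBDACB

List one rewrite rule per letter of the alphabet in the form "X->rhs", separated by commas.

  step 3 ⇒ step 4: DACBCBDACB ⇒ CB·D·A·CB·A·CB·CB·D·A·CB
    A ↦ D
    B ↦ CB
    C ↦ A
    D ↦ CB

A->D, B->CB, C->A, D->CB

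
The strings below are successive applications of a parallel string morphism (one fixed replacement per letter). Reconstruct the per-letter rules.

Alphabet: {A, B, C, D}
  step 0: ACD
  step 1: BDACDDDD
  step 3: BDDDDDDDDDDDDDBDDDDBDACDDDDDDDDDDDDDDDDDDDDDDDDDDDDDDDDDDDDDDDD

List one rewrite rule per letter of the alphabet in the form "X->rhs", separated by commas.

  step 0 ⇒ step 1: ACD ⇒ BDA·CD·DDD
    A ↦ BDA
    C ↦ CD
    D ↦ DDD
    B ↦ BD  (constrained at step 1)

A->BDA, B->BD, C->CD, D->DDD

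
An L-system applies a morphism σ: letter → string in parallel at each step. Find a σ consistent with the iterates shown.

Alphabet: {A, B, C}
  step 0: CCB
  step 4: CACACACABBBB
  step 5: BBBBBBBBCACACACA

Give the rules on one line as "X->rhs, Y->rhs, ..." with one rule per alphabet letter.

A->B, B->CA, C->B

  step 4 ⇒ step 5: CACACACABBBB ⇒ B·B·B·B·B·B·B·B·CA·CA·CA·CA
    A ↦ B
    B ↦ CA
    C ↦ B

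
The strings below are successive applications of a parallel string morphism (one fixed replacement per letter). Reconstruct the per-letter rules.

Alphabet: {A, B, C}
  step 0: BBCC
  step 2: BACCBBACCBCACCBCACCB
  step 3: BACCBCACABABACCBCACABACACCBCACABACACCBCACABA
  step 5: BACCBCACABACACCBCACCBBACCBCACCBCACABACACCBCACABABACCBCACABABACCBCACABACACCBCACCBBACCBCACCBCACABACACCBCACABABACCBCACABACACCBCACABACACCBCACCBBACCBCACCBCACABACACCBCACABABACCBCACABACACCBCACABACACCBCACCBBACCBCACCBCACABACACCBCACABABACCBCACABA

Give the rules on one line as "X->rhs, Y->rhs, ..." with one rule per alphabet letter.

  step 2 ⇒ step 3: BACCBBACCBCACCBCACCB ⇒ BA·CCB·CA·CA·BA·BA·CCB·CA·CA·BA·CA·CCB·CA·CA·BA·CA·CCB·CA·CA·BA
    A ↦ CCB
    B ↦ BA
    C ↦ CA

A->CCB, B->BA, C->CA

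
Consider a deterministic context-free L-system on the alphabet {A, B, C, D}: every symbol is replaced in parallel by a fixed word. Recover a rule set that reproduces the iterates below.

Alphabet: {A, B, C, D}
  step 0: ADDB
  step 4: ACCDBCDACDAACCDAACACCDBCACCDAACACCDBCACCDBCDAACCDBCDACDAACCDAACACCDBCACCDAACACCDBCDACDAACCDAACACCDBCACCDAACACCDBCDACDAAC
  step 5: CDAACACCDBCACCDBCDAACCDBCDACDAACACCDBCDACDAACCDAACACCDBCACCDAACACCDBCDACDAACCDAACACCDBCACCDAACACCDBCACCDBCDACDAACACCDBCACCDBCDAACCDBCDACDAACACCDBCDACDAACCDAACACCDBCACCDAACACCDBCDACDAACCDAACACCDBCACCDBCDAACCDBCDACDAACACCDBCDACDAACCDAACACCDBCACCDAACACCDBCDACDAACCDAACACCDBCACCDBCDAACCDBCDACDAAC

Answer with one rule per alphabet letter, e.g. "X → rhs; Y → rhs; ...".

  step 4 ⇒ step 5: ACCDBCDACDAACCDAACACCDBCACCDAACACCDBCACCDBCDAACCDBCDACDAACCDAACACCDBCACCDAACACCDBCDACDAACCDAACACCDBCACCDAACACCDBCDACDAAC ⇒ CDA·AC·AC·CDB·C·AC·CDB·CDA·AC·CDB·CDA·CDA·AC·AC·CDB·CDA·CDA·AC·CDA·AC·AC·CDB·C·AC·CDA·AC·AC·CDB·CDA·CDA·AC·CDA·AC·AC·CDB·C·AC·CDA·AC·AC·CDB·C·AC·CDB·CDA·CDA·AC·AC·CDB·C·AC·CDB·CDA·AC·CDB·CDA·CDA·AC·AC·CDB·CDA·CDA·AC·CDA·AC·AC·CDB·C·AC·CDA·AC·AC·CDB·CDA·CDA·AC·CDA·AC·AC·CDB·C·AC·CDB·CDA·AC·CDB·CDA·CDA·AC·AC·CDB·CDA·CDA·AC·CDA·AC·AC·CDB·C·AC·CDA·AC·AC·CDB·CDA·CDA·AC·CDA·AC·AC·CDB·C·AC·CDB·CDA·AC·CDB·CDA·CDA·AC
    A ↦ CDA
    B ↦ C
    C ↦ AC
    D ↦ CDB

A->CDA, B->C, C->AC, D->CDB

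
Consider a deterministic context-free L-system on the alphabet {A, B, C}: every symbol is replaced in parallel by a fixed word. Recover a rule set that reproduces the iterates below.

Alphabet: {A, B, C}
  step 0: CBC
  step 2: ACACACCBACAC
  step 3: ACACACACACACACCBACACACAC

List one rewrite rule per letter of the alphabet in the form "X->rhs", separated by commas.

A->AC, B->CB, C->AC

  step 2 ⇒ step 3: ACACACCBACAC ⇒ AC·AC·AC·AC·AC·AC·AC·CB·AC·AC·AC·AC
    A ↦ AC
    B ↦ CB
    C ↦ AC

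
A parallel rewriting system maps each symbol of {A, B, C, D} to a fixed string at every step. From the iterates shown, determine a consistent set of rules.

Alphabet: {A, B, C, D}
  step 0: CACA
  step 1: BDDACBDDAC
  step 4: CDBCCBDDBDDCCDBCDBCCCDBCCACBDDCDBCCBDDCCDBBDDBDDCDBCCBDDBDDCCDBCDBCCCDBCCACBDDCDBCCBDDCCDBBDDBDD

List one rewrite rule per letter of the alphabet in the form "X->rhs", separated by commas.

  step 0 ⇒ step 1: CACA ⇒ BDD·AC·BDD·AC
    A ↦ AC
    C ↦ BDD
    B ↦ CDB  (constrained at step 1)
    D ↦ C  (constrained at step 1)

A->AC, B->CDB, C->BDD, D->C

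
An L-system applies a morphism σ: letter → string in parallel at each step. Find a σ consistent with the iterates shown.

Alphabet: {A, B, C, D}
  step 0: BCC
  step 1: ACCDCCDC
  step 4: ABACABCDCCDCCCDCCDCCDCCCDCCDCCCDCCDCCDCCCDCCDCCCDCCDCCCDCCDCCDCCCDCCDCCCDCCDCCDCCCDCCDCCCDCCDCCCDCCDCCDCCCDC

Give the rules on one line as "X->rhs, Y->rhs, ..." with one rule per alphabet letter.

  step 0 ⇒ step 1: BCC ⇒ AC·CDC·CDC
    B ↦ AC
    C ↦ CDC
    A ↦ AB  (constrained at step 1)
    D ↦ C  (constrained at step 1)

A->AB, B->AC, C->CDC, D->C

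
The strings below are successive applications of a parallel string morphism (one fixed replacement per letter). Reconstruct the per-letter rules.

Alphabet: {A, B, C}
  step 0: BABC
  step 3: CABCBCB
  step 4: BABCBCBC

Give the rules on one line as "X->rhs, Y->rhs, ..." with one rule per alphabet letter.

A->AB, B->C, C->B

  step 3 ⇒ step 4: CABCBCB ⇒ B·AB·C·B·C·B·C
    A ↦ AB
    B ↦ C
    C ↦ B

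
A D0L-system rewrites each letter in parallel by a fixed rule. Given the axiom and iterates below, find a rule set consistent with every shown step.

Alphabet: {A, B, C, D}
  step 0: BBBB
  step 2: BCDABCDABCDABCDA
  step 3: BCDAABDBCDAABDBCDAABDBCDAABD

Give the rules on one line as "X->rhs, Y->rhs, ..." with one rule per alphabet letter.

A->BD, B->BC, C->DA, D->A

  step 2 ⇒ step 3: BCDABCDABCDABCDA ⇒ BC·DA·A·BD·BC·DA·A·BD·BC·DA·A·BD·BC·DA·A·BD
    A ↦ BD
    B ↦ BC
    C ↦ DA
    D ↦ A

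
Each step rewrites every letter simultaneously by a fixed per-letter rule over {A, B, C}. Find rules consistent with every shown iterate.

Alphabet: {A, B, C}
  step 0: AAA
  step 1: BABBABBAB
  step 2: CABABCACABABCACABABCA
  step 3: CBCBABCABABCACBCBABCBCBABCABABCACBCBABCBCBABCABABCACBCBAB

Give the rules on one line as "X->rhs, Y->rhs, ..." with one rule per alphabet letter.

A->BAB, B->CA, C->CBC

  step 2 ⇒ step 3: CABABCACABABCACABABCA ⇒ CBC·BAB·CA·BAB·CA·CBC·BAB·CBC·BAB·CA·BAB·CA·CBC·BAB·CBC·BAB·CA·BAB·CA·CBC·BAB
    A ↦ BAB
    B ↦ CA
    C ↦ CBC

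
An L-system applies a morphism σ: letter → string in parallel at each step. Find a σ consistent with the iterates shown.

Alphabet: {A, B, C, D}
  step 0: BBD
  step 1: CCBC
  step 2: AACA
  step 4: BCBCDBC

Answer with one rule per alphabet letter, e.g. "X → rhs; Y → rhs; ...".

  step 1 ⇒ step 2: CCBC ⇒ A·A·C·A
    B ↦ C
    C ↦ A
    A ↦ D  (constrained at step 2)
  step 0 ⇒ step 1: BBD ⇒ C·C·BC
    D ↦ BC

A->D, B->C, C->A, D->BC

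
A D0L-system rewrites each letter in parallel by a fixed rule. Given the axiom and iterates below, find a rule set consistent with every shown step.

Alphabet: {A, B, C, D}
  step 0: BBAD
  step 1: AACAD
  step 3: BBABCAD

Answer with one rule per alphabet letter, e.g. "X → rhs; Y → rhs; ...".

A->C, B->A, C->B, D->AD

  step 0 ⇒ step 1: BBAD ⇒ A·A·C·AD
    A ↦ C
    B ↦ A
    D ↦ AD
    C ↦ B  (constrained at step 1)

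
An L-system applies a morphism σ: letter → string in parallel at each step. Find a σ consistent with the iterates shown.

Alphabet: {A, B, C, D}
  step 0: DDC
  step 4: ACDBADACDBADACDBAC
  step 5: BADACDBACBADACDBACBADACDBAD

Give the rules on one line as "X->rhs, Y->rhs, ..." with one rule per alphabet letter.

A->B, B->D, C->AD, D->AC

  step 4 ⇒ step 5: ACDBADACDBADACDBAC ⇒ B·AD·AC·D·B·AC·B·AD·AC·D·B·AC·B·AD·AC·D·B·AD
    A ↦ B
    B ↦ D
    C ↦ AD
    D ↦ AC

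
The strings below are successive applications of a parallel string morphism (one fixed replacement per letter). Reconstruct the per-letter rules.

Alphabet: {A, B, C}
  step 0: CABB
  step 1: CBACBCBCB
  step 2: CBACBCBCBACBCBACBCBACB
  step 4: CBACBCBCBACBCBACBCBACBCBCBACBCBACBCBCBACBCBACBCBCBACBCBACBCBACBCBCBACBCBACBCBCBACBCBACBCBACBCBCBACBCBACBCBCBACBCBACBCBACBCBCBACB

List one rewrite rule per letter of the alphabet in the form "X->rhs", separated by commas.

  step 1 ⇒ step 2: CBACBCBCB ⇒ CBA·CB·CB·CBA·CB·CBA·CB·CBA·CB
    A ↦ CB
    B ↦ CB
    C ↦ CBA

A->CB, B->CB, C->CBA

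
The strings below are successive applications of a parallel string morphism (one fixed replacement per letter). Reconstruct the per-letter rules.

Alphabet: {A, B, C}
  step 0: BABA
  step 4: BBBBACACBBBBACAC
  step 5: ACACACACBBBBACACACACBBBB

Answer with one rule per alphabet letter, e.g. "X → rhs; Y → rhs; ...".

A->B, B->AC, C->B

  step 4 ⇒ step 5: BBBBACACBBBBACAC ⇒ AC·AC·AC·AC·B·B·B·B·AC·AC·AC·AC·B·B·B·B
    A ↦ B
    B ↦ AC
    C ↦ B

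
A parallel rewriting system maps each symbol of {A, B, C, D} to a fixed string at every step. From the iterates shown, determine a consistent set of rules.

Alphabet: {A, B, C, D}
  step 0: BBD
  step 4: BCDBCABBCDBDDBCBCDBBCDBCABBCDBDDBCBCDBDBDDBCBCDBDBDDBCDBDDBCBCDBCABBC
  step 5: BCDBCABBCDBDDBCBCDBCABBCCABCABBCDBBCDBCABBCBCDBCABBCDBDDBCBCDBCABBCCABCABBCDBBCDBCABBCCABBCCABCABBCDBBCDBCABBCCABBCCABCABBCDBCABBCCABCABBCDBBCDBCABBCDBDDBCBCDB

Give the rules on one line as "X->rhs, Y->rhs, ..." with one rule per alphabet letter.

  step 4 ⇒ step 5: BCDBCABBCDBDDBCBCDBBCDBCABBCDBDDBCBCDBDBDDBCBCDBDBDDBCDBDDBCBCDBCABBC ⇒ BC·DB·CAB·BC·DB·DD·BC·BC·DB·CAB·BC·CAB·CAB·BC·DB·BC·DB·CAB·BC·BC·DB·CAB·BC·DB·DD·BC·BC·DB·CAB·BC·CAB·CAB·BC·DB·BC·DB·CAB·BC·CAB·BC·CAB·CAB·BC·DB·BC·DB·CAB·BC·CAB·BC·CAB·CAB·BC·DB·CAB·BC·CAB·CAB·BC·DB·BC·DB·CAB·BC·DB·DD·BC·BC·DB
    A ↦ DD
    B ↦ BC
    C ↦ DB
    D ↦ CAB

A->DD, B->BC, C->DB, D->CAB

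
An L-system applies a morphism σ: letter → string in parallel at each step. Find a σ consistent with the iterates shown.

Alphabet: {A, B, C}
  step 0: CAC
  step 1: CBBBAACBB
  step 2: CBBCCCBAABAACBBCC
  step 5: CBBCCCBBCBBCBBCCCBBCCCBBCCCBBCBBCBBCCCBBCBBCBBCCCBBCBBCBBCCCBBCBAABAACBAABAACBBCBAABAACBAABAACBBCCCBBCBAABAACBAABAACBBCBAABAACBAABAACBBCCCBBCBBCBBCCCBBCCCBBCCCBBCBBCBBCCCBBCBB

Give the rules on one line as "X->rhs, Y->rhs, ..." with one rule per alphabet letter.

  step 1 ⇒ step 2: CBBBAACBB ⇒ CBB·C·C·C·BAA·BAA·CBB·C·C
    A ↦ BAA
    B ↦ C
    C ↦ CBB

A->BAA, B->C, C->CBB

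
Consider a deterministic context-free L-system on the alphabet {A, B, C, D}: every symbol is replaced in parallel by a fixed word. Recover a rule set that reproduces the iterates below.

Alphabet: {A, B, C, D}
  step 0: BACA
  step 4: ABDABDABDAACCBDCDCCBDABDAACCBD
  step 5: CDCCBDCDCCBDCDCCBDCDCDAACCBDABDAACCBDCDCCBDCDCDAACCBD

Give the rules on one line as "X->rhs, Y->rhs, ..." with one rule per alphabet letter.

A->CD, B->CC, C->A, D->BD

  step 4 ⇒ step 5: ABDABDABDAACCBDCDCCBDABDAACCBD ⇒ CD·CC·BD·CD·CC·BD·CD·CC·BD·CD·CD·A·A·CC·BD·A·BD·A·A·CC·BD·CD·CC·BD·CD·CD·A·A·CC·BD
    A ↦ CD
    B ↦ CC
    C ↦ A
    D ↦ BD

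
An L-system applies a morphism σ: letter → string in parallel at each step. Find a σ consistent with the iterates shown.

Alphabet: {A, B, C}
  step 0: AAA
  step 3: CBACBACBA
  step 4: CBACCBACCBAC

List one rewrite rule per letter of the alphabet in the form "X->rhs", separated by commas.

  step 3 ⇒ step 4: CBACBACBA ⇒ CB·A·C·CB·A·C·CB·A·C
    A ↦ C
    B ↦ A
    C ↦ CB

A->C, B->A, C->CB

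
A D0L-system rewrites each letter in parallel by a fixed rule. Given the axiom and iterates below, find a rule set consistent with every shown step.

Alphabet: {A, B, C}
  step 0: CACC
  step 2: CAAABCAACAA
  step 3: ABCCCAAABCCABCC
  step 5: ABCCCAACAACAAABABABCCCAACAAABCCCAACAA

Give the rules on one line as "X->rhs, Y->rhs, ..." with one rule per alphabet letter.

A->C, B->AA, C->AB

  step 2 ⇒ step 3: CAAABCAACAA ⇒ AB·C·C·C·AA·AB·C·C·AB·C·C
    A ↦ C
    B ↦ AA
    C ↦ AB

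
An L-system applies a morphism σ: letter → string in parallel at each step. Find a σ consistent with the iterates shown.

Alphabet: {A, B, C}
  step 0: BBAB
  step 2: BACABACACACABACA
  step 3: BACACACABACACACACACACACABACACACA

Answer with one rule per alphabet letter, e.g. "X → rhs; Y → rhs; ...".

  step 2 ⇒ step 3: BACABACACACABACA ⇒ BA·CA·CA·CA·BA·CA·CA·CA·CA·CA·CA·CA·BA·CA·CA·CA
    A ↦ CA
    B ↦ BA
    C ↦ CA

A->CA, B->BA, C->CA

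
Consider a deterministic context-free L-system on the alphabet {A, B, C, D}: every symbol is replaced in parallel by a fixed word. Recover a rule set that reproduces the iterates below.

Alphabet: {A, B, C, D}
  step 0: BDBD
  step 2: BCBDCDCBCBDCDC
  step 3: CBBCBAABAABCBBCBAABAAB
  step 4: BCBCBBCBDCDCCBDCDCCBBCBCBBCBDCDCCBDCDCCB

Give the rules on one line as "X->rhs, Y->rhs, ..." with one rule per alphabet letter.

  step 3 ⇒ step 4: CBBCBAABAABCBBCBAABAAB ⇒ B·CB·CB·B·CB·DC·DC·CB·DC·DC·CB·B·CB·CB·B·CB·DC·DC·CB·DC·DC·CB
    A ↦ DC
    B ↦ CB
    C ↦ B
  step 2 ⇒ step 3: BCBDCDCBCBDCDC ⇒ CB·B·CB·AA·B·AA·B·CB·B·CB·AA·B·AA·B
    D ↦ AA

A->DC, B->CB, C->B, D->AA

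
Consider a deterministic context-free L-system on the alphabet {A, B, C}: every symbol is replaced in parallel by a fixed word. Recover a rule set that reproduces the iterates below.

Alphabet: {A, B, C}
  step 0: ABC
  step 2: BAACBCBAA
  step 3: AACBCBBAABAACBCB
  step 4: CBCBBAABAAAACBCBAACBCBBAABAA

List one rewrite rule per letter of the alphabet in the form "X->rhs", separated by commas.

  step 3 ⇒ step 4: AACBCBBAABAACBCB ⇒ CB·CB·B·AA·B·AA·AA·CB·CB·AA·CB·CB·B·AA·B·AA
    A ↦ CB
    B ↦ AA
    C ↦ B

A->CB, B->AA, C->B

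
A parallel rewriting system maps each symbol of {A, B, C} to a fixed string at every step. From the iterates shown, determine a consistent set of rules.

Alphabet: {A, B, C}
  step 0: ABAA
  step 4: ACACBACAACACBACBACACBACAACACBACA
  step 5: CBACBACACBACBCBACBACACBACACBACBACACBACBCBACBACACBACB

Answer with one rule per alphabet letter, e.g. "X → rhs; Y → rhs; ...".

  step 4 ⇒ step 5: ACACBACAACACBACBACACBACAACACBACA ⇒ CB·A·CB·A·CA·CB·A·CB·CB·A·CB·A·CA·CB·A·CA·CB·A·CB·A·CA·CB·A·CB·CB·A·CB·A·CA·CB·A·CB
    A ↦ CB
    B ↦ CA
    C ↦ A

A->CB, B->CA, C->A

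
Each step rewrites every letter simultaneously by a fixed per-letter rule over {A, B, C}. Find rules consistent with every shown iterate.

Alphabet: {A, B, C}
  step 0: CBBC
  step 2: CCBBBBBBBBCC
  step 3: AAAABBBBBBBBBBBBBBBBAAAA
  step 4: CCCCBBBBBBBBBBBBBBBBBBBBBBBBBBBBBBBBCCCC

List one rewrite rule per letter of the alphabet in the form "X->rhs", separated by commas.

A->C, B->BB, C->AA

  step 3 ⇒ step 4: AAAABBBBBBBBBBBBBBBBAAAA ⇒ C·C·C·C·BB·BB·BB·BB·BB·BB·BB·BB·BB·BB·BB·BB·BB·BB·BB·BB·C·C·C·C
    A ↦ C
    B ↦ BB
  step 2 ⇒ step 3: CCBBBBBBBBCC ⇒ AA·AA·BB·BB·BB·BB·BB·BB·BB·BB·AA·AA
    C ↦ AA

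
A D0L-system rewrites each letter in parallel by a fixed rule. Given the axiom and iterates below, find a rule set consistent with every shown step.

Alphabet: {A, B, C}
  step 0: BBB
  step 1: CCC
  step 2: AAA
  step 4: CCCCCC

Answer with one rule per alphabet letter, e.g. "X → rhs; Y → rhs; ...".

A->BB, B->C, C->A

  step 1 ⇒ step 2: CCC ⇒ A·A·A
    C ↦ A
    A ↦ BB  (constrained at step 2)
  step 0 ⇒ step 1: BBB ⇒ C·C·C
    B ↦ C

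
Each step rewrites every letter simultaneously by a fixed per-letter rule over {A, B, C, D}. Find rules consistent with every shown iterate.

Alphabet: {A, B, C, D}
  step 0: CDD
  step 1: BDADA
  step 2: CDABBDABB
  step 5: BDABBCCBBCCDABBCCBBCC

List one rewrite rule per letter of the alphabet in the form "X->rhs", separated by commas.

A->BB, B->C, C->B, D->DA

  step 1 ⇒ step 2: BDADA ⇒ C·DA·BB·DA·BB
    A ↦ BB
    B ↦ C
    D ↦ DA
  step 0 ⇒ step 1: CDD ⇒ B·DA·DA
    C ↦ B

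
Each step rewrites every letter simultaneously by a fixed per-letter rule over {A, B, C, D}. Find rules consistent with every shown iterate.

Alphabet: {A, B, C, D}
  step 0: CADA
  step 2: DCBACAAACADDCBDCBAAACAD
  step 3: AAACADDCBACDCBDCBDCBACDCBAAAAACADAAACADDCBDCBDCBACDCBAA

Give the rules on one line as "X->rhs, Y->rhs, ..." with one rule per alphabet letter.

  step 2 ⇒ step 3: DCBACAAACADDCBDCBAAACAD ⇒ AA·AC·AD·DCB·AC·DCB·DCB·DCB·AC·DCB·AA·AA·AC·AD·AA·AC·AD·DCB·DCB·DCB·AC·DCB·AA
    A ↦ DCB
    B ↦ AD
    C ↦ AC
    D ↦ AA

A->DCB, B->AD, C->AC, D->AA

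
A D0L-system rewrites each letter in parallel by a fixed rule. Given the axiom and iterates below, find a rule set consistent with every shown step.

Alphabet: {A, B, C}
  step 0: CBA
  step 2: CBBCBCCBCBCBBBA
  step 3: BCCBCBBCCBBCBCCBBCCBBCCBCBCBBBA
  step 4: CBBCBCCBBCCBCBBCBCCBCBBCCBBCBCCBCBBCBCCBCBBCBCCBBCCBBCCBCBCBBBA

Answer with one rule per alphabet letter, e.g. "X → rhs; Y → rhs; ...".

  step 3 ⇒ step 4: BCCBCBBCCBBCBCCBBCCBBCCBCBCBBBA ⇒ CB·BC·BC·CB·BC·CB·CB·BC·BC·CB·CB·BC·CB·BC·BC·CB·CB·BC·BC·CB·CB·BC·BC·CB·BC·CB·BC·CB·CB·CB·BBA
    A ↦ BBA
    B ↦ CB
    C ↦ BC

A->BBA, B->CB, C->BC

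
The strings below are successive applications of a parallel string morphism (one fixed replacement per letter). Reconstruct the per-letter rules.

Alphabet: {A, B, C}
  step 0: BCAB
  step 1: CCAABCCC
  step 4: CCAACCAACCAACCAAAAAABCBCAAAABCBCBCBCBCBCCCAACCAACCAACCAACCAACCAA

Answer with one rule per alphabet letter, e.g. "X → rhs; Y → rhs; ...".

A->BC, B->CC, C->AA

  step 0 ⇒ step 1: BCAB ⇒ CC·AA·BC·CC
    A ↦ BC
    B ↦ CC
    C ↦ AA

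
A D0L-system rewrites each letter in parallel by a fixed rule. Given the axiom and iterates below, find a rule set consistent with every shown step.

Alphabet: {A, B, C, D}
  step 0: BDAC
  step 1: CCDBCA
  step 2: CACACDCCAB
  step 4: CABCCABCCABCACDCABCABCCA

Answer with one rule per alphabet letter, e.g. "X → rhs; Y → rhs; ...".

A->B, B->C, C->CA, D->CD

  step 1 ⇒ step 2: CCDBCA ⇒ CA·CA·CD·C·CA·B
    A ↦ B
    B ↦ C
    C ↦ CA
    D ↦ CD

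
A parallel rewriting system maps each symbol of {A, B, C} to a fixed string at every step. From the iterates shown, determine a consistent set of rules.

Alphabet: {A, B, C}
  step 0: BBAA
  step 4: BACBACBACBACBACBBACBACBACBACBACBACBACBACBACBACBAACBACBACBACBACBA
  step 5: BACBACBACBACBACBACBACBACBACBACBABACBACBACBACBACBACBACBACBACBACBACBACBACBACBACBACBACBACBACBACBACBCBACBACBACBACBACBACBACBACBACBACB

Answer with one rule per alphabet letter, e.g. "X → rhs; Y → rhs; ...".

A->CB, B->BA, C->AC

  step 4 ⇒ step 5: BACBACBACBACBACBBACBACBACBACBACBACBACBACBACBACBAACBACBACBACBACBA ⇒ BA·CB·AC·BA·CB·AC·BA·CB·AC·BA·CB·AC·BA·CB·AC·BA·BA·CB·AC·BA·CB·AC·BA·CB·AC·BA·CB·AC·BA·CB·AC·BA·CB·AC·BA·CB·AC·BA·CB·AC·BA·CB·AC·BA·CB·AC·BA·CB·CB·AC·BA·CB·AC·BA·CB·AC·BA·CB·AC·BA·CB·AC·BA·CB
    A ↦ CB
    B ↦ BA
    C ↦ AC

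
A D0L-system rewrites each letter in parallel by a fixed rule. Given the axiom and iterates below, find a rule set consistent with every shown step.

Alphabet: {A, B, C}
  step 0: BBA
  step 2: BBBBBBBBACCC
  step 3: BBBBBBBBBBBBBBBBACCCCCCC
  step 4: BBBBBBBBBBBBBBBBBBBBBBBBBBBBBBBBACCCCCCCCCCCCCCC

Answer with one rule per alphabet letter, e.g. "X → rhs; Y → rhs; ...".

  step 3 ⇒ step 4: BBBBBBBBBBBBBBBBACCCCCCC ⇒ BB·BB·BB·BB·BB·BB·BB·BB·BB·BB·BB·BB·BB·BB·BB·BB·AC·CC·CC·CC·CC·CC·CC·CC
    A ↦ AC
    B ↦ BB
    C ↦ CC

A->AC, B->BB, C->CC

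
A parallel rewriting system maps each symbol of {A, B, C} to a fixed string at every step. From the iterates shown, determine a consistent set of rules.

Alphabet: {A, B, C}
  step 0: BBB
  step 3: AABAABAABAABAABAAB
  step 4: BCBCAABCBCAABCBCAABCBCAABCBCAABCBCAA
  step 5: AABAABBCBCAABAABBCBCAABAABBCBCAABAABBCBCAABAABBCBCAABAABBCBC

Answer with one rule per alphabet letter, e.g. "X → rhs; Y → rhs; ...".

A->BC, B->AA, C->B

  step 4 ⇒ step 5: BCBCAABCBCAABCBCAABCBCAABCBCAABCBCAA ⇒ AA·B·AA·B·BC·BC·AA·B·AA·B·BC·BC·AA·B·AA·B·BC·BC·AA·B·AA·B·BC·BC·AA·B·AA·B·BC·BC·AA·B·AA·B·BC·BC
    A ↦ BC
    B ↦ AA
    C ↦ B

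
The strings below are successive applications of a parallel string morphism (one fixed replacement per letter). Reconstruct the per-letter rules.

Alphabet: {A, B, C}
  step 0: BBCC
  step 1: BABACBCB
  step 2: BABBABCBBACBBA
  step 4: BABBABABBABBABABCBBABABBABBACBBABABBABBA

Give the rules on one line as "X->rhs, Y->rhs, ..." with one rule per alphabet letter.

A->B, B->BA, C->CB

  step 1 ⇒ step 2: BABACBCB ⇒ BA·B·BA·B·CB·BA·CB·BA
    A ↦ B
    B ↦ BA
    C ↦ CB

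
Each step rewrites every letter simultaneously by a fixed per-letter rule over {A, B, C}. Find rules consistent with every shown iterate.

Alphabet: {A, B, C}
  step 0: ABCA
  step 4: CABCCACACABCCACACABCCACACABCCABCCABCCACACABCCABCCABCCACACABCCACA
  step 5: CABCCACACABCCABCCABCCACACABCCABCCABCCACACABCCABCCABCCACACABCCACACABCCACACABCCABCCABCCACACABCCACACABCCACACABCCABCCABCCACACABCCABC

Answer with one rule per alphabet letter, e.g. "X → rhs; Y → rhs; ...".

  step 4 ⇒ step 5: CABCCACACABCCACACABCCACACABCCABCCABCCACACABCCABCCABCCACACABCCACA ⇒ CA·BC·CA·CA·CA·BC·CA·BC·CA·BC·CA·CA·CA·BC·CA·BC·CA·BC·CA·CA·CA·BC·CA·BC·CA·BC·CA·CA·CA·BC·CA·CA·CA·BC·CA·CA·CA·BC·CA·BC·CA·BC·CA·CA·CA·BC·CA·CA·CA·BC·CA·CA·CA·BC·CA·BC·CA·BC·CA·CA·CA·BC·CA·BC
    A ↦ BC
    B ↦ CA
    C ↦ CA

A->BC, B->CA, C->CA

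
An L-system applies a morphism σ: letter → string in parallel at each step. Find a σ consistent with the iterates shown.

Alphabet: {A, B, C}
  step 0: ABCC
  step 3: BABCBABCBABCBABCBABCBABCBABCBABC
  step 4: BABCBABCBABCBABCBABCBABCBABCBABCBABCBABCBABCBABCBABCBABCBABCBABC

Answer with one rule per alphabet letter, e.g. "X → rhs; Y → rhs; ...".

A->BC, B->BA, C->BC

  step 3 ⇒ step 4: BABCBABCBABCBABCBABCBABCBABCBABC ⇒ BA·BC·BA·BC·BA·BC·BA·BC·BA·BC·BA·BC·BA·BC·BA·BC·BA·BC·BA·BC·BA·BC·BA·BC·BA·BC·BA·BC·BA·BC·BA·BC
    A ↦ BC
    B ↦ BA
    C ↦ BC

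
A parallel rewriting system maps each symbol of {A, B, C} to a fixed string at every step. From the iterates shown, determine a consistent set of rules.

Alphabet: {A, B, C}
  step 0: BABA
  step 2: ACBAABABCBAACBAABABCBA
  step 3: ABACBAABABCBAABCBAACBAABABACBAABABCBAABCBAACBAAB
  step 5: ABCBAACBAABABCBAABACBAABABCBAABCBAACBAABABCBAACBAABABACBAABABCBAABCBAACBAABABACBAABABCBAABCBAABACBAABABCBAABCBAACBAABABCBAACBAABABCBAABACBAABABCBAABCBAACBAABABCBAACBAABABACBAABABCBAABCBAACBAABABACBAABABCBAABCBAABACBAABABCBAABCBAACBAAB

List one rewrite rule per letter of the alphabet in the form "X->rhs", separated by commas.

  step 2 ⇒ step 3: ACBAABABCBAACBAABABCBA ⇒ AB·A·CBA·AB·AB·CBA·AB·CBA·A·CBA·AB·AB·A·CBA·AB·AB·CBA·AB·CBA·A·CBA·AB
    A ↦ AB
    B ↦ CBA
    C ↦ A

A->AB, B->CBA, C->A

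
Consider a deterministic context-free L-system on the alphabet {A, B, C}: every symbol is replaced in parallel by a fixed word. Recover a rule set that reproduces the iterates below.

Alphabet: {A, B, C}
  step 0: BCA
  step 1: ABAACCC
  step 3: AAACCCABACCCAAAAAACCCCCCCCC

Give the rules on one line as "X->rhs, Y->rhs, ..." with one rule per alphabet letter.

A->CCC, B->ABA, C->A

  step 0 ⇒ step 1: BCA ⇒ ABA·A·CCC
    A ↦ CCC
    B ↦ ABA
    C ↦ A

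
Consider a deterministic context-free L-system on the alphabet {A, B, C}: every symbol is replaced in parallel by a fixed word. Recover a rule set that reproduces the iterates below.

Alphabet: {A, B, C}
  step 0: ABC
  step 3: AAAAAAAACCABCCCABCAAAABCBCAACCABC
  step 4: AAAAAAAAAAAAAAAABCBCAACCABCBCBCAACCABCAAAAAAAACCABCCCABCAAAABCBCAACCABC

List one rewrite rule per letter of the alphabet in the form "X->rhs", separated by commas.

A->AA, B->CCA, C->BC

  step 3 ⇒ step 4: AAAAAAAACCABCCCABCAAAABCBCAACCABC ⇒ AA·AA·AA·AA·AA·AA·AA·AA·BC·BC·AA·CCA·BC·BC·BC·AA·CCA·BC·AA·AA·AA·AA·CCA·BC·CCA·BC·AA·AA·BC·BC·AA·CCA·BC
    A ↦ AA
    B ↦ CCA
    C ↦ BC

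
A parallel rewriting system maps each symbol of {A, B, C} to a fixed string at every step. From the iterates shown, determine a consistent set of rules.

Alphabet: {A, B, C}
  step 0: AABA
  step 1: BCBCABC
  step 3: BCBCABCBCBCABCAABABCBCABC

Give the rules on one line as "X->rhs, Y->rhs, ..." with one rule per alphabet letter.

  step 0 ⇒ step 1: AABA ⇒ BC·BC·A·BC
    A ↦ BC
    B ↦ A
    C ↦ ABA  (constrained at step 1)

A->BC, B->A, C->ABA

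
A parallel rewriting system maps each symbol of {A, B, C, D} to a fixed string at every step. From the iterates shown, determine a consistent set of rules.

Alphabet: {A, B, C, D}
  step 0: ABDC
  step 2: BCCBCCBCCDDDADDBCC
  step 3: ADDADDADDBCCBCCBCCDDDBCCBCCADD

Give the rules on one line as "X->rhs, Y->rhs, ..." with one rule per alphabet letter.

A->DDD, B->A, C->D, D->BCC

  step 2 ⇒ step 3: BCCBCCBCCDDDADDBCC ⇒ A·D·D·A·D·D·A·D·D·BCC·BCC·BCC·DDD·BCC·BCC·A·D·D
    A ↦ DDD
    B ↦ A
    C ↦ D
    D ↦ BCC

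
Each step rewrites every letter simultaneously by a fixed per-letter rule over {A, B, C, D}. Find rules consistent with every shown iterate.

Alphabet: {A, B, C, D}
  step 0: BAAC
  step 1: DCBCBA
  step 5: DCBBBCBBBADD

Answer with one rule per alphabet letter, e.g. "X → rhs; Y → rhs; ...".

  step 0 ⇒ step 1: BAAC ⇒ D·CB·CB·A
    A ↦ CB
    B ↦ D
    C ↦ A
    D ↦ B  (constrained at step 1)

A->CB, B->D, C->A, D->B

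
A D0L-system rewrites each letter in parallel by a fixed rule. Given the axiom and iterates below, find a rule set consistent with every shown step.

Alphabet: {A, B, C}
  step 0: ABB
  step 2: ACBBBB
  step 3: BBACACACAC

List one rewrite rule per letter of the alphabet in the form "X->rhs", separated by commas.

  step 2 ⇒ step 3: ACBBBB ⇒ B·B·AC·AC·AC·AC
    A ↦ B
    B ↦ AC
    C ↦ B

A->B, B->AC, C->B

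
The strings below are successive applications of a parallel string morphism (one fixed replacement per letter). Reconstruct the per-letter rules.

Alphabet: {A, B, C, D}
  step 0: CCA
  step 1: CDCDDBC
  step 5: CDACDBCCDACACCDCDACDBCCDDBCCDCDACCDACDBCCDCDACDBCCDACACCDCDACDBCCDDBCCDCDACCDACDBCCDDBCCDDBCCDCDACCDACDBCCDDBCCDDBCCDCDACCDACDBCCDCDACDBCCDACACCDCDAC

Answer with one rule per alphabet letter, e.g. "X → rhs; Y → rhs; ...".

  step 0 ⇒ step 1: CCA ⇒ CD·CD·DBC
    A ↦ DBC
    C ↦ CD
    B ↦ AC  (constrained at step 1)
    D ↦ AC  (constrained at step 1)

A->DBC, B->AC, C->CD, D->AC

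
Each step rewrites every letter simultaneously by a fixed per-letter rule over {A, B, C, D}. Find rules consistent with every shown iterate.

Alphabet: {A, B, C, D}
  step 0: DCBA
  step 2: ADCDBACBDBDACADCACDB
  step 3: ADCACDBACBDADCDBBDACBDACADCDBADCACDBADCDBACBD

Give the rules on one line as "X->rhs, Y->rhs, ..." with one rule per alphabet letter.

A->ADC, B->BD, C->DB, D->AC

  step 2 ⇒ step 3: ADCDBACBDBDACADCACDB ⇒ ADC·AC·DB·AC·BD·ADC·DB·BD·AC·BD·AC·ADC·DB·ADC·AC·DB·ADC·DB·AC·BD
    A ↦ ADC
    B ↦ BD
    C ↦ DB
    D ↦ AC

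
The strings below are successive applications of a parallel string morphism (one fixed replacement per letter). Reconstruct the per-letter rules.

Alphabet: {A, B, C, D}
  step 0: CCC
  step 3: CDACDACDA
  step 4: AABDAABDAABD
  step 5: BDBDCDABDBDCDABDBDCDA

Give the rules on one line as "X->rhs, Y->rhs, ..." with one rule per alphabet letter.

A->BD, B->CD, C->A, D->A

  step 4 ⇒ step 5: AABDAABDAABD ⇒ BD·BD·CD·A·BD·BD·CD·A·BD·BD·CD·A
    A ↦ BD
    B ↦ CD
    D ↦ A
  step 3 ⇒ step 4: CDACDACDA ⇒ A·A·BD·A·A·BD·A·A·BD
    C ↦ A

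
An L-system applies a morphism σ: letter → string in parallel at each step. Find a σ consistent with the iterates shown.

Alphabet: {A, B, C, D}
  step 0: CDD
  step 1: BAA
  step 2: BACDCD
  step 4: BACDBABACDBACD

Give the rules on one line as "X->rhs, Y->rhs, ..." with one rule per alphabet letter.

  step 1 ⇒ step 2: BAA ⇒ BA·CD·CD
    A ↦ CD
    B ↦ BA
  step 0 ⇒ step 1: CDD ⇒ B·A·A
    C ↦ B
  step 0 ⇒ step 1: CDD ⇒ B·A·A
    D ↦ A

A->CD, B->BA, C->B, D->A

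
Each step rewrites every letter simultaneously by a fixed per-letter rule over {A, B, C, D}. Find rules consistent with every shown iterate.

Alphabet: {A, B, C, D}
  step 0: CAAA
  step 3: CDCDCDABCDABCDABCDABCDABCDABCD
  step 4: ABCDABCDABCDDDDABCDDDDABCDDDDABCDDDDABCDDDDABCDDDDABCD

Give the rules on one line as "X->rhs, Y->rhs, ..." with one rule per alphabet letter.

  step 3 ⇒ step 4: CDCDCDABCDABCDABCDABCDABCDABCD ⇒ AB·CD·AB·CD·AB·CD·DD·D·AB·CD·DD·D·AB·CD·DD·D·AB·CD·DD·D·AB·CD·DD·D·AB·CD·DD·D·AB·CD
    A ↦ DD
    B ↦ D
    C ↦ AB
    D ↦ CD

A->DD, B->D, C->AB, D->CD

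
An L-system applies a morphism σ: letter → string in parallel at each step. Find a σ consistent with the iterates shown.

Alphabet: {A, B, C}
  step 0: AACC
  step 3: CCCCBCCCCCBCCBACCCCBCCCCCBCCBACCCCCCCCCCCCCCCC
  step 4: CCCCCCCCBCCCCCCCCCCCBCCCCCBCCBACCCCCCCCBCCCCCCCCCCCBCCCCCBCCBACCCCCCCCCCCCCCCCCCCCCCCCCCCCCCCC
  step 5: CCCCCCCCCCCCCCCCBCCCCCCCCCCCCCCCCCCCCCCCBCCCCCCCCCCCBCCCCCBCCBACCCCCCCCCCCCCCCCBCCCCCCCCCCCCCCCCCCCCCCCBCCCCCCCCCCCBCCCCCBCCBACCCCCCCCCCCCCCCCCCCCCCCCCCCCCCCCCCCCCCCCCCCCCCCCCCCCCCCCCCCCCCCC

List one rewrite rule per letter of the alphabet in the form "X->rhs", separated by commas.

A->CBA, B->BC, C->CC

  step 4 ⇒ step 5: CCCCCCCCBCCCCCCCCCCCBCCCCCBCCBACCCCCCCCBCCCCCCCCCCCBCCCCCBCCBACCCCCCCCCCCCCCCCCCCCCCCCCCCCCCCC ⇒ CC·CC·CC·CC·CC·CC·CC·CC·BC·CC·CC·CC·CC·CC·CC·CC·CC·CC·CC·CC·BC·CC·CC·CC·CC·CC·BC·CC·CC·BC·CBA·CC·CC·CC·CC·CC·CC·CC·CC·BC·CC·CC·CC·CC·CC·CC·CC·CC·CC·CC·CC·BC·CC·CC·CC·CC·CC·BC·CC·CC·BC·CBA·CC·CC·CC·CC·CC·CC·CC·CC·CC·CC·CC·CC·CC·CC·CC·CC·CC·CC·CC·CC·CC·CC·CC·CC·CC·CC·CC·CC·CC·CC·CC·CC
    A ↦ CBA
    B ↦ BC
    C ↦ CC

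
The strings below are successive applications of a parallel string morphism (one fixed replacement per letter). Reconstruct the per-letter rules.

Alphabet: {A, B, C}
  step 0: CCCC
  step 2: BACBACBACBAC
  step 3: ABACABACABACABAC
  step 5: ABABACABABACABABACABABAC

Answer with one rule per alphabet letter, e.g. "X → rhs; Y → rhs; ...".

  step 2 ⇒ step 3: BACBACBACBAC ⇒ A·B·AC·A·B·AC·A·B·AC·A·B·AC
    A ↦ B
    B ↦ A
    C ↦ AC

A->B, B->A, C->AC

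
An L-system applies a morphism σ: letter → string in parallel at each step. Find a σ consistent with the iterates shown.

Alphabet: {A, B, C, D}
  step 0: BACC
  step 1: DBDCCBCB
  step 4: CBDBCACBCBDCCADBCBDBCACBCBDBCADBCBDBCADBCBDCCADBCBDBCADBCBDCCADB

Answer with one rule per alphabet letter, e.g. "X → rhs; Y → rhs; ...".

A->DC, B->DB, C->CB, D->CA

  step 0 ⇒ step 1: BACC ⇒ DB·DC·CB·CB
    A ↦ DC
    B ↦ DB
    C ↦ CB
    D ↦ CA  (constrained at step 1)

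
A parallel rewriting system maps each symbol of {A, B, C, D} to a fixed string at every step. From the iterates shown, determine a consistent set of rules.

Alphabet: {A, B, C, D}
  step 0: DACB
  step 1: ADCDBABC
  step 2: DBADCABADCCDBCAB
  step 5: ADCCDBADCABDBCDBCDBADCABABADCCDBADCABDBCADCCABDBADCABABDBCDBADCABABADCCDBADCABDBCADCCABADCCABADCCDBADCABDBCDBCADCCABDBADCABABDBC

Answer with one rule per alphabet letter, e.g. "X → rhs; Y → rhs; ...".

  step 1 ⇒ step 2: ADCDBABC ⇒ DB·ADC·AB·ADC·C·DB·C·AB
    A ↦ DB
    B ↦ C
    C ↦ AB
    D ↦ ADC

A->DB, B->C, C->AB, D->ADC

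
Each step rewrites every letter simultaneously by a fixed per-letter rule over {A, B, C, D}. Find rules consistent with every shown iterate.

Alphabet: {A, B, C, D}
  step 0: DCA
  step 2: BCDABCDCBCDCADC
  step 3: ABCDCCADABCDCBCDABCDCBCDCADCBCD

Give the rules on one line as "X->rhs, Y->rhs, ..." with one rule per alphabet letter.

A->CAD, B->A, C->BCD, D->C

  step 2 ⇒ step 3: BCDABCDCBCDCADC ⇒ A·BCD·C·CAD·A·BCD·C·BCD·A·BCD·C·BCD·CAD·C·BCD
    A ↦ CAD
    B ↦ A
    C ↦ BCD
    D ↦ C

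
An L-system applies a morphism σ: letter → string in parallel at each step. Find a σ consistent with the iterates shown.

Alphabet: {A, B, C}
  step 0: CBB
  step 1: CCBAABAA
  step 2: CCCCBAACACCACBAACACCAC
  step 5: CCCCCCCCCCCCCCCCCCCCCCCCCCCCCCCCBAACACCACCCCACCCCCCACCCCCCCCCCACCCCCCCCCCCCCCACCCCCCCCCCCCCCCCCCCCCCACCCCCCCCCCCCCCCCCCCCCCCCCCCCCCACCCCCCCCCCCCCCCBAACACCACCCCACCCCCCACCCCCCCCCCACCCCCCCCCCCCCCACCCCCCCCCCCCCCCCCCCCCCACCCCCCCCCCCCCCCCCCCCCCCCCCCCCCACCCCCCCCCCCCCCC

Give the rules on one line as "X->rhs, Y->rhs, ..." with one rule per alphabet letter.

  step 1 ⇒ step 2: CCBAABAA ⇒ CC·CC·BAA·CAC·CAC·BAA·CAC·CAC
    A ↦ CAC
    B ↦ BAA
    C ↦ CC

A->CAC, B->BAA, C->CC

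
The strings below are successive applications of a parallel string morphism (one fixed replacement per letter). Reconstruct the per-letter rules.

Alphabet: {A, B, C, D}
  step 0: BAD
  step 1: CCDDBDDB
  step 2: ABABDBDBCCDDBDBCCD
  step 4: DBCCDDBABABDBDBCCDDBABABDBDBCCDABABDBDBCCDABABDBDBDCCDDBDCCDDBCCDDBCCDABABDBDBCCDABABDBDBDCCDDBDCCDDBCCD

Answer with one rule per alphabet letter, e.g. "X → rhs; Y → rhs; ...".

A->DBD, B->CCD, C->AB, D->DB

  step 1 ⇒ step 2: CCDDBDDB ⇒ AB·AB·DB·DB·CCD·DB·DB·CCD
    B ↦ CCD
    C ↦ AB
    D ↦ DB
  step 0 ⇒ step 1: BAD ⇒ CCD·DBD·DB
    A ↦ DBD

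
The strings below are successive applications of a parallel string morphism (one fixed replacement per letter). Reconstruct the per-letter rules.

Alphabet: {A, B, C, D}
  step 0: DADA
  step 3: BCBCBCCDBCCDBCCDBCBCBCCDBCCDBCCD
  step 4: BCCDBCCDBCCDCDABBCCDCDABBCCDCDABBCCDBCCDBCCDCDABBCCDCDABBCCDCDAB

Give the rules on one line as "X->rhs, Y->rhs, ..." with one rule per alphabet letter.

A->BB, B->BC, C->CD, D->AB

  step 3 ⇒ step 4: BCBCBCCDBCCDBCCDBCBCBCCDBCCDBCCD ⇒ BC·CD·BC·CD·BC·CD·CD·AB·BC·CD·CD·AB·BC·CD·CD·AB·BC·CD·BC·CD·BC·CD·CD·AB·BC·CD·CD·AB·BC·CD·CD·AB
    B ↦ BC
    C ↦ CD
    D ↦ AB
    A ↦ BB  (constrained at step 0)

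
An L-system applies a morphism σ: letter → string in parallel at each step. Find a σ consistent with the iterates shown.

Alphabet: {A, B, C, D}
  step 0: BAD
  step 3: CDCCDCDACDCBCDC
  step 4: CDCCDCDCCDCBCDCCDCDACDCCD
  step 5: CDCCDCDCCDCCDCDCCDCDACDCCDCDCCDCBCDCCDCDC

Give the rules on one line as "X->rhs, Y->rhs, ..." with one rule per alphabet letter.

A->B, B->CDA, C->CD, D->C

  step 4 ⇒ step 5: CDCCDCDCCDCBCDCCDCDACDCCD ⇒ CD·C·CD·CD·C·CD·C·CD·CD·C·CD·CDA·CD·C·CD·CD·C·CD·C·B·CD·C·CD·CD·C
    A ↦ B
    B ↦ CDA
    C ↦ CD
    D ↦ C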